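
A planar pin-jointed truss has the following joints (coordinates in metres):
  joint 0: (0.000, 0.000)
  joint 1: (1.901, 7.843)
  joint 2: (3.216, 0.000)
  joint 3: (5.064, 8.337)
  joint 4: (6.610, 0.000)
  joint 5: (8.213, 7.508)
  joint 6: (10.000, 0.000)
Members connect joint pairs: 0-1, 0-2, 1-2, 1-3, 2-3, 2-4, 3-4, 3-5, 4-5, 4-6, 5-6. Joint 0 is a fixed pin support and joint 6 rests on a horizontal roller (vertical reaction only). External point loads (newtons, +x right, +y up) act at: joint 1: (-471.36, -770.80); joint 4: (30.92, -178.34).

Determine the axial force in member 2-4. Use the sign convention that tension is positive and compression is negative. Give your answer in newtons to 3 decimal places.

-64.481

N=7 nodes, M=11 members, R=3 reactions → 2N=14, M+R=14
member 0 (0-1): L=8.0701, (cx,cy)=(0.2356,0.9719)
member 1 (0-2): L=3.2160, (cx,cy)=(1.0000,0.0000)
member 2 (1-2): L=7.9525, (cx,cy)=(0.1654,-0.9862)
member 3 (1-3): L=3.2013, (cx,cy)=(0.9880,0.1543)
member 4 (2-3): L=8.5394, (cx,cy)=(0.2164,0.9763)
member 5 (2-4): L=3.3940, (cx,cy)=(1.0000,0.0000)
member 6 (3-4): L=8.4791, (cx,cy)=(0.1823,-0.9832)
member 7 (3-5): L=3.2563, (cx,cy)=(0.9671,-0.2546)
member 8 (4-5): L=7.6772, (cx,cy)=(0.2088,0.9780)
member 9 (4-6): L=3.3900, (cx,cy)=(1.0000,0.0000)
member 10 (5-6): L=7.7177, (cx,cy)=(0.2315,-0.9728)
solve A·x = −loads:
  F[0-1] = -1084.9467 N (compression)
  F[0-2] = -184.8689 N (compression)
  F[1-2] = +313.5369 N (tension)
  F[1-3] = +165.9307 N (tension)
  F[2-3] = -316.7262 N (compression)
  F[2-4] = -64.4806 N (compression)
  F[3-4] = +276.4013 N (tension)
  F[3-5] = +46.5378 N (tension)
  F[4-5] = -95.5338 N (compression)
  F[4-6] = -25.0570 N (compression)
  F[5-6] = +108.2167 N (tension)
  Rx@0 = +440.4400 N
  Ry@0 = +1054.4158 N
  Ry@6 = -105.2758 N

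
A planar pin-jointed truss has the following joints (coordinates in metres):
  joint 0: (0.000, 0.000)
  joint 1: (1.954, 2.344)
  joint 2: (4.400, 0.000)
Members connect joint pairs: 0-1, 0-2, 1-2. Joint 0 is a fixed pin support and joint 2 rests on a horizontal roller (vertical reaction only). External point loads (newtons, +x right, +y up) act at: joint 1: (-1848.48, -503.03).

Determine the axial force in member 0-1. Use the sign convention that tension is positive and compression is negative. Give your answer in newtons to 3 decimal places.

-1646.077

N=3 nodes, M=3 members, R=3 reactions → 2N=6, M+R=6
member 0 (0-1): L=3.0516, (cx,cy)=(0.6403,0.7681)
member 1 (0-2): L=4.4000, (cx,cy)=(1.0000,0.0000)
member 2 (1-2): L=3.3878, (cx,cy)=(0.7220,-0.6919)
solve A·x = −loads:
  F[0-1] = -1646.0772 N (compression)
  F[0-2] = -794.4748 N (compression)
  F[1-2] = +1100.3799 N (tension)
  Rx@0 = +1848.4800 N
  Ry@0 = +1264.3747 N
  Ry@2 = -761.3447 N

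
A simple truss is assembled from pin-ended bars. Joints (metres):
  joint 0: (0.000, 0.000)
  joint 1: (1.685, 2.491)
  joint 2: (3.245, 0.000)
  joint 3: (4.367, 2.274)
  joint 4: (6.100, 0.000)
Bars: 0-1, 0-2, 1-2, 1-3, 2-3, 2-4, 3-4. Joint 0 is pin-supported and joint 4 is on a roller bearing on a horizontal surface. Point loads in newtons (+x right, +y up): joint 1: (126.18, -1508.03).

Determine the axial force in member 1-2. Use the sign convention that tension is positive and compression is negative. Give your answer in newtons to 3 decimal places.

-498.354

N=5 nodes, M=7 members, R=3 reactions → 2N=10, M+R=10
member 0 (0-1): L=3.0074, (cx,cy)=(0.5603,0.8283)
member 1 (0-2): L=3.2450, (cx,cy)=(1.0000,0.0000)
member 2 (1-2): L=2.9392, (cx,cy)=(0.5308,-0.8475)
member 3 (1-3): L=2.6908, (cx,cy)=(0.9967,-0.0806)
member 4 (2-3): L=2.5357, (cx,cy)=(0.4425,0.8968)
member 5 (2-4): L=2.8550, (cx,cy)=(1.0000,0.0000)
member 6 (3-4): L=2.8591, (cx,cy)=(0.6061,-0.7954)
solve A·x = −loads:
  F[0-1] = -1255.5166 N (compression)
  F[0-2] = +829.6324 N (tension)
  F[1-2] = -498.3543 N (compression)
  F[1-3] = -566.9710 N (compression)
  F[2-3] = +470.9793 N (tension)
  F[2-4] = +356.7277 N (tension)
  F[3-4] = -588.5255 N (compression)
  Rx@0 = -126.1800 N
  Ry@0 = +1039.9407 N
  Ry@4 = +468.0893 N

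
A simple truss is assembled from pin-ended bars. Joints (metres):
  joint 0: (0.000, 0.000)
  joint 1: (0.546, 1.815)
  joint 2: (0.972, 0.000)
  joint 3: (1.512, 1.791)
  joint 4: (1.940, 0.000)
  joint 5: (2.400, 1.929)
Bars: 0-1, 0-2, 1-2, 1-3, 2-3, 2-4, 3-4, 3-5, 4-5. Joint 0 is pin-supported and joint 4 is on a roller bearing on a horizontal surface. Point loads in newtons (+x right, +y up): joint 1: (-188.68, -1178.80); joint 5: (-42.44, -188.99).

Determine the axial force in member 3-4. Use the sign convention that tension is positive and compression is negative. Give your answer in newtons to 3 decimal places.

N=6 nodes, M=9 members, R=3 reactions → 2N=12, M+R=12
member 0 (0-1): L=1.8953, (cx,cy)=(0.2881,0.9576)
member 1 (0-2): L=0.9720, (cx,cy)=(1.0000,0.0000)
member 2 (1-2): L=1.8643, (cx,cy)=(0.2285,-0.9735)
member 3 (1-3): L=0.9663, (cx,cy)=(0.9997,-0.0248)
member 4 (2-3): L=1.8706, (cx,cy)=(0.2887,0.9574)
member 5 (2-4): L=0.9680, (cx,cy)=(1.0000,0.0000)
member 6 (3-4): L=1.8414, (cx,cy)=(0.2324,-0.9726)
member 7 (3-5): L=0.8987, (cx,cy)=(0.9881,0.1536)
member 8 (4-5): L=1.9831, (cx,cy)=(0.2320,0.9727)
solve A·x = −loads:
  F[0-1] = -1066.1403 N (compression)
  F[0-2] = +76.0072 N (tension)
  F[1-2] = -160.0556 N (compression)
  F[1-3] = -81.8995 N (compression)
  F[2-3] = +162.7497 N (tension)
  F[2-4] = -7.5470 N (compression)
  F[3-4] = -161.8641 N (compression)
  F[3-5] = +2.7615 N (tension)
  F[4-5] = -194.7252 N (compression)
  Rx@0 = +231.1200 N
  Ry@0 = +1020.9447 N
  Ry@4 = +346.8453 N

-161.864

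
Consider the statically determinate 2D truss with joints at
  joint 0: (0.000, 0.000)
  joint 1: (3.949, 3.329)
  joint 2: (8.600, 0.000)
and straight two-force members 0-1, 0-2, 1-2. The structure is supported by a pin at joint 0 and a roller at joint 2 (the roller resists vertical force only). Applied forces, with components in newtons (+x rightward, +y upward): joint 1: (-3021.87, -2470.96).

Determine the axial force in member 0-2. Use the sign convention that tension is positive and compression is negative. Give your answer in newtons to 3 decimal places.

N=3 nodes, M=3 members, R=3 reactions → 2N=6, M+R=6
member 0 (0-1): L=5.1650, (cx,cy)=(0.7646,0.6445)
member 1 (0-2): L=8.6000, (cx,cy)=(1.0000,0.0000)
member 2 (1-2): L=5.7196, (cx,cy)=(0.8132,-0.5820)
solve A·x = −loads:
  F[0-1] = -3888.1891 N (compression)
  F[0-2] = -49.0590 N (compression)
  F[1-2] = +60.3308 N (tension)
  Rx@0 = +3021.8700 N
  Ry@0 = +2506.0744 N
  Ry@2 = -35.1144 N

-49.059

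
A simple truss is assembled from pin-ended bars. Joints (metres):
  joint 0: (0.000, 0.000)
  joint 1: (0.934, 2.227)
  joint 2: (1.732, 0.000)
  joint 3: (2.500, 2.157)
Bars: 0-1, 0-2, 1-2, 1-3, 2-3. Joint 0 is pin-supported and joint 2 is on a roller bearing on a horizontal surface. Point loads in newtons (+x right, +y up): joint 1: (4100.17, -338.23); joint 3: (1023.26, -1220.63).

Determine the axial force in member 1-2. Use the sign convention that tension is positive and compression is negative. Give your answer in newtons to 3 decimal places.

-7790.759

N=4 nodes, M=5 members, R=3 reactions → 2N=8, M+R=8
member 0 (0-1): L=2.4149, (cx,cy)=(0.3868,0.9222)
member 1 (0-2): L=1.7320, (cx,cy)=(1.0000,0.0000)
member 2 (1-2): L=2.3657, (cx,cy)=(0.3373,-0.9414)
member 3 (1-3): L=1.5676, (cx,cy)=(0.9990,-0.0447)
member 4 (2-3): L=2.2896, (cx,cy)=(0.3354,0.9421)
solve A·x = −loads:
  F[0-1] = +7516.6961 N (tension)
  F[0-2] = +2216.2669 N (tension)
  F[1-2] = -7790.7586 N (compression)
  F[1-3] = +1436.4593 N (tension)
  F[2-3] = -1227.6025 N (compression)
  Rx@0 = -5123.4300 N
  Ry@0 = -6931.7475 N
  Ry@2 = +8490.6075 N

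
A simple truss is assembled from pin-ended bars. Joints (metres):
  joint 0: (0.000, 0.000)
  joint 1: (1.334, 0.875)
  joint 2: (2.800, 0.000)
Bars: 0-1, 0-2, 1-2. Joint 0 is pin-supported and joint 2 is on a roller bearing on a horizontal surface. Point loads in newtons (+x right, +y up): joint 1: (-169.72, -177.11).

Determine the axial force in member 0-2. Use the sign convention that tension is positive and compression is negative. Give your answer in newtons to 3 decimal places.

52.513

N=3 nodes, M=3 members, R=3 reactions → 2N=6, M+R=6
member 0 (0-1): L=1.5954, (cx,cy)=(0.8362,0.5485)
member 1 (0-2): L=2.8000, (cx,cy)=(1.0000,0.0000)
member 2 (1-2): L=1.7073, (cx,cy)=(0.8587,-0.5125)
solve A·x = −loads:
  F[0-1] = -265.7732 N (compression)
  F[0-2] = +52.5126 N (tension)
  F[1-2] = -61.1550 N (compression)
  Rx@0 = +169.7200 N
  Ry@0 = +145.7672 N
  Ry@2 = +31.3428 N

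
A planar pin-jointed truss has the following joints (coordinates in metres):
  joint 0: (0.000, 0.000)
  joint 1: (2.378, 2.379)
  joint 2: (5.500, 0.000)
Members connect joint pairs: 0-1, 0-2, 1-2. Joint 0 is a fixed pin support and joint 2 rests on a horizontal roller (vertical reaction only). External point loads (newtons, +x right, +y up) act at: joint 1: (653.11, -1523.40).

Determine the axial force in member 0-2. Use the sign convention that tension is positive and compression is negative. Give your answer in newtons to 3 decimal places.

N=3 nodes, M=3 members, R=3 reactions → 2N=6, M+R=6
member 0 (0-1): L=3.3637, (cx,cy)=(0.7070,0.7073)
member 1 (0-2): L=5.5000, (cx,cy)=(1.0000,0.0000)
member 2 (1-2): L=3.9251, (cx,cy)=(0.7954,-0.6061)
solve A·x = −loads:
  F[0-1] = -823.2351 N (compression)
  F[0-2] = +1235.1027 N (tension)
  F[1-2] = -1552.8251 N (compression)
  Rx@0 = -653.1100 N
  Ry@0 = +582.2375 N
  Ry@2 = +941.1625 N

1235.103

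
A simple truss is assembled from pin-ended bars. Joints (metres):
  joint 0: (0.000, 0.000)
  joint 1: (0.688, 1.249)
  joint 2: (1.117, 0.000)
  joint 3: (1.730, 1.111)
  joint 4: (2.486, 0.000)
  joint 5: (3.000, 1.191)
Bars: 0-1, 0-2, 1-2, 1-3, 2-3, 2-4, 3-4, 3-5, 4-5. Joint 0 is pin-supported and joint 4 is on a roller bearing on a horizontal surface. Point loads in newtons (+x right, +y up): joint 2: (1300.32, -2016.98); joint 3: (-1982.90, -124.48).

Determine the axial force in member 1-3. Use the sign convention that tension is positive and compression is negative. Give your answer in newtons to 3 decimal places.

-1923.063

N=6 nodes, M=9 members, R=3 reactions → 2N=12, M+R=12
member 0 (0-1): L=1.4260, (cx,cy)=(0.4825,0.8759)
member 1 (0-2): L=1.1170, (cx,cy)=(1.0000,0.0000)
member 2 (1-2): L=1.3206, (cx,cy)=(0.3248,-0.9458)
member 3 (1-3): L=1.0511, (cx,cy)=(0.9913,-0.1313)
member 4 (2-3): L=1.2689, (cx,cy)=(0.4831,0.8756)
member 5 (2-4): L=1.3690, (cx,cy)=(1.0000,0.0000)
member 6 (3-4): L=1.3438, (cx,cy)=(0.5626,-0.8267)
member 7 (3-5): L=1.2725, (cx,cy)=(0.9980,0.0629)
member 8 (4-5): L=1.2972, (cx,cy)=(0.3962,0.9181)
solve A·x = −loads:
  F[0-1] = -2323.0108 N (compression)
  F[0-2] = +438.2355 N (tension)
  F[1-2] = +2418.3743 N (tension)
  F[1-3] = -1923.0634 N (compression)
  F[2-3] = -308.6433 N (compression)
  F[2-4] = +72.6221 N (tension)
  F[3-4] = -129.0888 N (compression)
  F[3-5] = -0.0000 N (compression)
  F[4-5] = +0.0000 N (tension)
  Rx@0 = +682.5800 N
  Ry@0 = +2034.7363 N
  Ry@4 = +106.7237 N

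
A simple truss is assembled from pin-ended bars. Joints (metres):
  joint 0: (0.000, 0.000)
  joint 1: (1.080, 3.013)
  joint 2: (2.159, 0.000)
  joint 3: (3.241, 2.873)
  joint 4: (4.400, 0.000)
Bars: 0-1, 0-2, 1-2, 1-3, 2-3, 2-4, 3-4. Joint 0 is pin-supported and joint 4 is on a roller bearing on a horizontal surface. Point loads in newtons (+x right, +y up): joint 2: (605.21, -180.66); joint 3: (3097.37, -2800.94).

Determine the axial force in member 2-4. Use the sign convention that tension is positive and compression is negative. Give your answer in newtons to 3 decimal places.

N=5 nodes, M=7 members, R=3 reactions → 2N=10, M+R=10
member 0 (0-1): L=3.2007, (cx,cy)=(0.3374,0.9414)
member 1 (0-2): L=2.1590, (cx,cy)=(1.0000,0.0000)
member 2 (1-2): L=3.2004, (cx,cy)=(0.3371,-0.9415)
member 3 (1-3): L=2.1655, (cx,cy)=(0.9979,-0.0646)
member 4 (2-3): L=3.0700, (cx,cy)=(0.3524,0.9358)
member 5 (2-4): L=2.2410, (cx,cy)=(1.0000,0.0000)
member 6 (3-4): L=3.0980, (cx,cy)=(0.3741,-0.9274)
solve A·x = −loads:
  F[0-1] = +1266.9381 N (tension)
  F[0-2] = +3275.0838 N (tension)
  F[1-2] = -1327.0093 N (compression)
  F[1-3] = +876.7286 N (tension)
  F[2-3] = +1528.0240 N (tension)
  F[2-4] = +1683.9327 N (tension)
  F[3-4] = -4501.0965 N (compression)
  Rx@0 = -3702.5800 N
  Ry@0 = -1192.6353 N
  Ry@4 = +4174.2353 N

1683.933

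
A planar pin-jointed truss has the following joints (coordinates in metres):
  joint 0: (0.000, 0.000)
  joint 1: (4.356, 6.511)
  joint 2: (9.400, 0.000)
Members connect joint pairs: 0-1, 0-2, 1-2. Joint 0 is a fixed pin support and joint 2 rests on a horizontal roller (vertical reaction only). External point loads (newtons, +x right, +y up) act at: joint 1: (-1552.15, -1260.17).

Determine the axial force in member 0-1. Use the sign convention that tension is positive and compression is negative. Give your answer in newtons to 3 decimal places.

N=3 nodes, M=3 members, R=3 reactions → 2N=6, M+R=6
member 0 (0-1): L=7.8338, (cx,cy)=(0.5561,0.8311)
member 1 (0-2): L=9.4000, (cx,cy)=(1.0000,0.0000)
member 2 (1-2): L=8.2362, (cx,cy)=(0.6124,-0.7905)
solve A·x = −loads:
  F[0-1] = -2107.1073 N (compression)
  F[0-2] = -380.4834 N (compression)
  F[1-2] = +621.2805 N (tension)
  Rx@0 = +1552.1500 N
  Ry@0 = +1751.3134 N
  Ry@2 = -491.1434 N

-2107.107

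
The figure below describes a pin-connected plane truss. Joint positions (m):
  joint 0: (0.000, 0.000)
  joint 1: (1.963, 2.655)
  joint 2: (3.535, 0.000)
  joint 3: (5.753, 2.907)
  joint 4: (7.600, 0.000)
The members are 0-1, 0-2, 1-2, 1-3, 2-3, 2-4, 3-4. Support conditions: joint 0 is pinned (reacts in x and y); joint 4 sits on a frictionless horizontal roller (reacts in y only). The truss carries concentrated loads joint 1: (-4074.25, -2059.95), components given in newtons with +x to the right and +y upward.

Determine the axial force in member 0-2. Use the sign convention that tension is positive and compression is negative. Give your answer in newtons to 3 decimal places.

N=5 nodes, M=7 members, R=3 reactions → 2N=10, M+R=10
member 0 (0-1): L=3.3019, (cx,cy)=(0.5945,0.8041)
member 1 (0-2): L=3.5350, (cx,cy)=(1.0000,0.0000)
member 2 (1-2): L=3.0855, (cx,cy)=(0.5095,-0.8605)
member 3 (1-3): L=3.7984, (cx,cy)=(0.9978,0.0663)
member 4 (2-3): L=3.6565, (cx,cy)=(0.6066,0.7950)
member 5 (2-4): L=4.0650, (cx,cy)=(1.0000,0.0000)
member 6 (3-4): L=3.4441, (cx,cy)=(0.5363,-0.8440)
solve A·x = −loads:
  F[0-1] = -3670.2371 N (compression)
  F[0-2] = -1892.2563 N (compression)
  F[1-2] = +1137.1984 N (tension)
  F[1-3] = +1315.7725 N (tension)
  F[2-3] = -1230.8383 N (compression)
  F[2-4] = -566.2632 N (compression)
  F[3-4] = +1055.9211 N (tension)
  Rx@0 = +4074.2500 N
  Ry@0 = +2951.1937 N
  Ry@4 = -891.2437 N

-1892.256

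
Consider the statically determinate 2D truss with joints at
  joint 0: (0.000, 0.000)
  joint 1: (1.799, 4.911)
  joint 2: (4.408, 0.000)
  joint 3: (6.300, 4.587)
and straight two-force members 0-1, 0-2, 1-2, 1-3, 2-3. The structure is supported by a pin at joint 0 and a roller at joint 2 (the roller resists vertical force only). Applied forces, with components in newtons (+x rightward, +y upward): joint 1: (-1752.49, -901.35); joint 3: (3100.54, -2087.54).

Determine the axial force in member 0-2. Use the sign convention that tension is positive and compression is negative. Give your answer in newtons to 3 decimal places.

748.566

N=4 nodes, M=5 members, R=3 reactions → 2N=8, M+R=8
member 0 (0-1): L=5.2301, (cx,cy)=(0.3440,0.9390)
member 1 (0-2): L=4.4080, (cx,cy)=(1.0000,0.0000)
member 2 (1-2): L=5.5610, (cx,cy)=(0.4692,-0.8831)
member 3 (1-3): L=4.5126, (cx,cy)=(0.9974,-0.0718)
member 4 (2-3): L=4.9619, (cx,cy)=(0.3813,0.9244)
solve A·x = −loads:
  F[0-1] = +1742.8486 N (tension)
  F[0-2] = +748.5657 N (tension)
  F[1-2] = -3187.3600 N (compression)
  F[1-3] = +3857.3100 N (tension)
  F[2-3] = -1958.5647 N (compression)
  Rx@0 = -1348.0500 N
  Ry@0 = -1636.5023 N
  Ry@2 = +4625.3923 N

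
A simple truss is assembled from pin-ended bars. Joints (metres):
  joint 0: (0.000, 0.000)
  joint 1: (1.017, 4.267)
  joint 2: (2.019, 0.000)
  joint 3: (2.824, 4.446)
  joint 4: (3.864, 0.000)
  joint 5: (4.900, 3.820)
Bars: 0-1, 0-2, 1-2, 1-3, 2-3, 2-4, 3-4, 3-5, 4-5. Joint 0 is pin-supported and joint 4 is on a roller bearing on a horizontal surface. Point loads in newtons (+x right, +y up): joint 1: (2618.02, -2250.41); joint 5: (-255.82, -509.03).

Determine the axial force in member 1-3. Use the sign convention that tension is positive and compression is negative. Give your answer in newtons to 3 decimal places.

N=6 nodes, M=9 members, R=3 reactions → 2N=12, M+R=12
member 0 (0-1): L=4.3865, (cx,cy)=(0.2318,0.9728)
member 1 (0-2): L=2.0190, (cx,cy)=(1.0000,0.0000)
member 2 (1-2): L=4.3831, (cx,cy)=(0.2286,-0.9735)
member 3 (1-3): L=1.8158, (cx,cy)=(0.9951,0.0986)
member 4 (2-3): L=4.5183, (cx,cy)=(0.1782,0.9840)
member 5 (2-4): L=1.8450, (cx,cy)=(1.0000,0.0000)
member 6 (3-4): L=4.5660, (cx,cy)=(0.2278,-0.9737)
member 7 (3-5): L=2.1683, (cx,cy)=(0.9574,-0.2887)
member 8 (4-5): L=3.9580, (cx,cy)=(0.2617,0.9651)
solve A·x = −loads:
  F[0-1] = +1147.8116 N (tension)
  F[0-2] = +2096.0839 N (tension)
  F[1-2] = -3613.7851 N (compression)
  F[1-3] = -1533.2352 N (compression)
  F[2-3] = +3575.2900 N (tension)
  F[2-4] = +632.9568 N (tension)
  F[3-4] = -3424.1217 N (compression)
  F[3-5] = -113.7077 N (compression)
  F[4-5] = -561.4313 N (compression)
  Rx@0 = -2362.2000 N
  Ry@0 = -1116.5364 N
  Ry@4 = +3875.9764 N

-1533.235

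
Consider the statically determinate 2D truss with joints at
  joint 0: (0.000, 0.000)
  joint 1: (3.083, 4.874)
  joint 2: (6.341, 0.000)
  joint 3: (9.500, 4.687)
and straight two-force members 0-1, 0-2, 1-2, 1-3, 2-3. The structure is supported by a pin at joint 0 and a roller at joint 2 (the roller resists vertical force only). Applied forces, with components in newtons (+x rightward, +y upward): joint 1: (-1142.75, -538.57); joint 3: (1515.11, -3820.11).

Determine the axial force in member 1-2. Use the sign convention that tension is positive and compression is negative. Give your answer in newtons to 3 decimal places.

N=4 nodes, M=5 members, R=3 reactions → 2N=8, M+R=8
member 0 (0-1): L=5.7672, (cx,cy)=(0.5346,0.8451)
member 1 (0-2): L=6.3410, (cx,cy)=(1.0000,0.0000)
member 2 (1-2): L=5.8626, (cx,cy)=(0.5557,-0.8314)
member 3 (1-3): L=6.4197, (cx,cy)=(0.9996,-0.0291)
member 4 (2-3): L=5.6522, (cx,cy)=(0.5589,0.8292)
solve A·x = −loads:
  F[0-1] = +2210.2637 N (tension)
  F[0-2] = -809.1884 N (compression)
  F[1-2] = -3035.2405 N (compression)
  F[1-3] = +4012.7547 N (tension)
  F[2-3] = -4465.8240 N (compression)
  Rx@0 = -372.3600 N
  Ry@0 = -1867.9425 N
  Ry@2 = +6226.6225 N

-3035.241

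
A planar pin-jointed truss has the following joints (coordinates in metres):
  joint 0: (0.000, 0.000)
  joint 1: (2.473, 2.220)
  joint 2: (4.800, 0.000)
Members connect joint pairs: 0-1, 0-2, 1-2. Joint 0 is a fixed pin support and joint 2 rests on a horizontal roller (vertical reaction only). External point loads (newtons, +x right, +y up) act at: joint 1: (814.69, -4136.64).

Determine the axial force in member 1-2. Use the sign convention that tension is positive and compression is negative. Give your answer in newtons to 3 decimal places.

-3633.366

N=3 nodes, M=3 members, R=3 reactions → 2N=6, M+R=6
member 0 (0-1): L=3.3233, (cx,cy)=(0.7441,0.6680)
member 1 (0-2): L=4.8000, (cx,cy)=(1.0000,0.0000)
member 2 (1-2): L=3.2161, (cx,cy)=(0.7235,-0.6903)
solve A·x = −loads:
  F[0-1] = -2437.9851 N (compression)
  F[0-2] = +2628.9078 N (tension)
  F[1-2] = -3633.3660 N (compression)
  Rx@0 = -814.6900 N
  Ry@0 = +1628.6145 N
  Ry@2 = +2508.0255 N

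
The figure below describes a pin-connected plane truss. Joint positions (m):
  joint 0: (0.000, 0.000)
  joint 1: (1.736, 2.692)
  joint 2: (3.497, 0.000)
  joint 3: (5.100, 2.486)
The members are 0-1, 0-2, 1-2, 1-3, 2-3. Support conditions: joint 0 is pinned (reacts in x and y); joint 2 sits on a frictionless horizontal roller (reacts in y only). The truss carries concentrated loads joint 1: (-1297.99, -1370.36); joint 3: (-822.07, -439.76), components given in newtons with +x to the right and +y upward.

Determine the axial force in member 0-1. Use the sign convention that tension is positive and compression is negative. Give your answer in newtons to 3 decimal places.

-2465.588

N=4 nodes, M=5 members, R=3 reactions → 2N=8, M+R=8
member 0 (0-1): L=3.2032, (cx,cy)=(0.5420,0.8404)
member 1 (0-2): L=3.4970, (cx,cy)=(1.0000,0.0000)
member 2 (1-2): L=3.2168, (cx,cy)=(0.5474,-0.8368)
member 3 (1-3): L=3.3703, (cx,cy)=(0.9981,-0.0611)
member 4 (2-3): L=2.9580, (cx,cy)=(0.5419,0.8404)
solve A·x = −loads:
  F[0-1] = -2465.5885 N (compression)
  F[0-2] = -783.8190 N (compression)
  F[1-2] = +876.4554 N (tension)
  F[1-3] = -519.0225 N (compression)
  F[2-3] = -561.0025 N (compression)
  Rx@0 = +2120.0600 N
  Ry@0 = +2072.0972 N
  Ry@2 = -261.9772 N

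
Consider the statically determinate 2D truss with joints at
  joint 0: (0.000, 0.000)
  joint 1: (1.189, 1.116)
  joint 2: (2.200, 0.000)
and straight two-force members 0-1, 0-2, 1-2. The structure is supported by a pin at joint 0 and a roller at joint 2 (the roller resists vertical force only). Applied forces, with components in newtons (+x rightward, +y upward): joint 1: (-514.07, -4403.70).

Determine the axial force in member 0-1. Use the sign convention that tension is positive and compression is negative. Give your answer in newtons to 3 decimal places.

-3338.072

N=3 nodes, M=3 members, R=3 reactions → 2N=6, M+R=6
member 0 (0-1): L=1.6307, (cx,cy)=(0.7291,0.6844)
member 1 (0-2): L=2.2000, (cx,cy)=(1.0000,0.0000)
member 2 (1-2): L=1.5058, (cx,cy)=(0.6714,-0.7411)
solve A·x = −loads:
  F[0-1] = -3338.0716 N (compression)
  F[0-2] = +1919.8364 N (tension)
  F[1-2] = -2859.5263 N (compression)
  Rx@0 = +514.0700 N
  Ry@0 = +2284.4740 N
  Ry@2 = +2119.2260 N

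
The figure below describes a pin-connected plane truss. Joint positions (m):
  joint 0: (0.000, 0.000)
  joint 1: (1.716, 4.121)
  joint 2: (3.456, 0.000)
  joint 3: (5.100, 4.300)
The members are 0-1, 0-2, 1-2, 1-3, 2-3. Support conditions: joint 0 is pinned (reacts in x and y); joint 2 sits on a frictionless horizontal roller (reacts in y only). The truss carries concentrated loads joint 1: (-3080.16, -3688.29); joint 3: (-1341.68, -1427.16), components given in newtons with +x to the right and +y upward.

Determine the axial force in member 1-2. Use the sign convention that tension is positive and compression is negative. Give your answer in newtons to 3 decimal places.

3027.383

N=4 nodes, M=5 members, R=3 reactions → 2N=8, M+R=8
member 0 (0-1): L=4.4640, (cx,cy)=(0.3844,0.9232)
member 1 (0-2): L=3.4560, (cx,cy)=(1.0000,0.0000)
member 2 (1-2): L=4.4733, (cx,cy)=(0.3890,-0.9212)
member 3 (1-3): L=3.3887, (cx,cy)=(0.9986,0.0528)
member 4 (2-3): L=4.6036, (cx,cy)=(0.3571,0.9341)
solve A·x = −loads:
  F[0-1] = -7062.9303 N (compression)
  F[0-2] = -1706.7889 N (compression)
  F[1-2] = +3027.3830 N (tension)
  F[1-3] = -813.6071 N (compression)
  F[2-3] = -1481.8995 N (compression)
  Rx@0 = +4421.8400 N
  Ry@0 = +6520.2364 N
  Ry@2 = -1404.7864 N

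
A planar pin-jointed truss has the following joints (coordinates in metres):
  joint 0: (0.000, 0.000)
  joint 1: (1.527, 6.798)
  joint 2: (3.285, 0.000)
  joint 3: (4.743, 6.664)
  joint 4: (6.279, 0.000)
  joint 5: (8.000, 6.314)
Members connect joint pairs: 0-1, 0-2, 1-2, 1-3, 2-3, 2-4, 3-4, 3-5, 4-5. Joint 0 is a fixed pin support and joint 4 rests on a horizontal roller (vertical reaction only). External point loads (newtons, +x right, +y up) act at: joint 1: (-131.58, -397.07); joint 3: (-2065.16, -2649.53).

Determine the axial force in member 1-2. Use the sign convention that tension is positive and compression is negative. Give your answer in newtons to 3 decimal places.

3039.581

N=6 nodes, M=9 members, R=3 reactions → 2N=12, M+R=12
member 0 (0-1): L=6.9674, (cx,cy)=(0.2192,0.9757)
member 1 (0-2): L=3.2850, (cx,cy)=(1.0000,0.0000)
member 2 (1-2): L=7.0216, (cx,cy)=(0.2504,-0.9682)
member 3 (1-3): L=3.2188, (cx,cy)=(0.9991,-0.0416)
member 4 (2-3): L=6.8216, (cx,cy)=(0.2137,0.9769)
member 5 (2-4): L=2.9940, (cx,cy)=(1.0000,0.0000)
member 6 (3-4): L=6.8387, (cx,cy)=(0.2246,-0.9745)
member 7 (3-5): L=3.2758, (cx,cy)=(0.9943,-0.1068)
member 8 (4-5): L=6.5443, (cx,cy)=(0.2630,0.9648)
solve A·x = −loads:
  F[0-1] = -3364.6914 N (compression)
  F[0-2] = -1459.3214 N (compression)
  F[1-2] = +3039.5808 N (tension)
  F[1-3] = -1368.0415 N (compression)
  F[2-3] = -3012.3806 N (compression)
  F[2-4] = -54.4628 N (compression)
  F[3-4] = +242.4847 N (tension)
  F[3-5] = +0.0000 N (tension)
  F[4-5] = -0.0000 N (compression)
  Rx@0 = +2196.7400 N
  Ry@0 = +3282.8893 N
  Ry@4 = -236.2893 N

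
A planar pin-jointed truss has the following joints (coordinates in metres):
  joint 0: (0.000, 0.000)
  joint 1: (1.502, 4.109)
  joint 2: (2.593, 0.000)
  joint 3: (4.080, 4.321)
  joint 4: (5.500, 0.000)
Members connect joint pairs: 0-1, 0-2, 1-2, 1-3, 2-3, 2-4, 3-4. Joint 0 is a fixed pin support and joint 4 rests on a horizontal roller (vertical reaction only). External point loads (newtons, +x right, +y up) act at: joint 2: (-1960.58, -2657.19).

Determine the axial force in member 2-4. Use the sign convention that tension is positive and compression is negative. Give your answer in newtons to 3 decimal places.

N=5 nodes, M=7 members, R=3 reactions → 2N=10, M+R=10
member 0 (0-1): L=4.3749, (cx,cy)=(0.3433,0.9392)
member 1 (0-2): L=2.5930, (cx,cy)=(1.0000,0.0000)
member 2 (1-2): L=4.2514, (cx,cy)=(0.2566,-0.9665)
member 3 (1-3): L=2.5867, (cx,cy)=(0.9966,0.0820)
member 4 (2-3): L=4.5697, (cx,cy)=(0.3254,0.9456)
member 5 (2-4): L=2.9070, (cx,cy)=(1.0000,0.0000)
member 6 (3-4): L=4.5483, (cx,cy)=(0.3122,-0.9500)
solve A·x = −loads:
  F[0-1] = -1495.3349 N (compression)
  F[0-2] = -1447.2002 N (compression)
  F[1-2] = +1379.3113 N (tension)
  F[1-3] = -870.2706 N (compression)
  F[2-3] = +1400.2797 N (tension)
  F[2-4] = +411.6864 N (tension)
  F[3-4] = -1318.6561 N (compression)
  Rx@0 = +1960.5800 N
  Ry@0 = +1404.4457 N
  Ry@4 = +1252.7443 N

411.686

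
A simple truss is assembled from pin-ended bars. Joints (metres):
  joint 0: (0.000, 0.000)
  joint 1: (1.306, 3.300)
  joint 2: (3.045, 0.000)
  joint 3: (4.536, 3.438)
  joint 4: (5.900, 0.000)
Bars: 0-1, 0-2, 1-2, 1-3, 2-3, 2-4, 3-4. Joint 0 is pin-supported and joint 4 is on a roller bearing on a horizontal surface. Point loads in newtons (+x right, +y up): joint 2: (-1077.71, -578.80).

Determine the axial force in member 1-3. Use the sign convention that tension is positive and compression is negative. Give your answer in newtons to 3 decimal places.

N=5 nodes, M=7 members, R=3 reactions → 2N=10, M+R=10
member 0 (0-1): L=3.5490, (cx,cy)=(0.3680,0.9298)
member 1 (0-2): L=3.0450, (cx,cy)=(1.0000,0.0000)
member 2 (1-2): L=3.7302, (cx,cy)=(0.4662,-0.8847)
member 3 (1-3): L=3.2329, (cx,cy)=(0.9991,0.0427)
member 4 (2-3): L=3.7474, (cx,cy)=(0.3979,0.9174)
member 5 (2-4): L=2.8550, (cx,cy)=(1.0000,0.0000)
member 6 (3-4): L=3.6987, (cx,cy)=(0.3688,-0.9295)
solve A·x = −loads:
  F[0-1] = -301.2165 N (compression)
  F[0-2] = -966.8661 N (compression)
  F[1-2] = +304.3834 N (tension)
  F[1-3] = -252.9779 N (compression)
  F[2-3] = +337.3720 N (tension)
  F[2-4] = +118.5147 N (tension)
  F[3-4] = -321.3708 N (compression)
  Rx@0 = +1077.7100 N
  Ry@0 = +280.0803 N
  Ry@4 = +298.7197 N

-252.978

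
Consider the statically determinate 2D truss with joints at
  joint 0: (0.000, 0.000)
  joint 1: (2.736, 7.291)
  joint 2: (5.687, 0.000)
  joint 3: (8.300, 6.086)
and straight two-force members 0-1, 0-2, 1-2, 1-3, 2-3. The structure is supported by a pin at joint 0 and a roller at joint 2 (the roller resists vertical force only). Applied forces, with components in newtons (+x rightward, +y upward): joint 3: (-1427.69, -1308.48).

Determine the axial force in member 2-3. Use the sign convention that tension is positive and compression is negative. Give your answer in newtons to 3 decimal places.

N=4 nodes, M=5 members, R=3 reactions → 2N=8, M+R=8
member 0 (0-1): L=7.7874, (cx,cy)=(0.3513,0.9362)
member 1 (0-2): L=5.6870, (cx,cy)=(1.0000,0.0000)
member 2 (1-2): L=7.8656, (cx,cy)=(0.3752,-0.9270)
member 3 (1-3): L=5.6930, (cx,cy)=(0.9773,-0.2117)
member 4 (2-3): L=6.6232, (cx,cy)=(0.3945,0.9189)
solve A·x = −loads:
  F[0-1] = -989.7472 N (compression)
  F[0-2] = -1079.9576 N (compression)
  F[1-2] = +1184.7707 N (tension)
  F[1-3] = -810.6005 N (compression)
  F[2-3] = -1610.7036 N (compression)
  Rx@0 = +1427.6900 N
  Ry@0 = +926.6508 N
  Ry@2 = +381.8292 N

-1610.704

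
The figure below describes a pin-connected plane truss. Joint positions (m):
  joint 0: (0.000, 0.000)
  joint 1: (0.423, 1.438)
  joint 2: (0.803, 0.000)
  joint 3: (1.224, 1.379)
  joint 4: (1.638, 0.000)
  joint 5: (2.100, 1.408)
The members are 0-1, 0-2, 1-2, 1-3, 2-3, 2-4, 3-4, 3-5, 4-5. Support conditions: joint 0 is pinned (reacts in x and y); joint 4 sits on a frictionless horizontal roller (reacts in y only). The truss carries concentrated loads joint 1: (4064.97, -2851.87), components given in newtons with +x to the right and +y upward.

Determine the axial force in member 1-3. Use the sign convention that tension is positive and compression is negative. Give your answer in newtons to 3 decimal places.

-2556.368

N=6 nodes, M=9 members, R=3 reactions → 2N=12, M+R=12
member 0 (0-1): L=1.4989, (cx,cy)=(0.2822,0.9594)
member 1 (0-2): L=0.8030, (cx,cy)=(1.0000,0.0000)
member 2 (1-2): L=1.4874, (cx,cy)=(0.2555,-0.9668)
member 3 (1-3): L=0.8032, (cx,cy)=(0.9973,-0.0735)
member 4 (2-3): L=1.4418, (cx,cy)=(0.2920,0.9564)
member 5 (2-4): L=0.8350, (cx,cy)=(1.0000,0.0000)
member 6 (3-4): L=1.4398, (cx,cy)=(0.2875,-0.9578)
member 7 (3-5): L=0.8765, (cx,cy)=(0.9995,0.0331)
member 8 (4-5): L=1.4819, (cx,cy)=(0.3118,0.9502)
solve A·x = −loads:
  F[0-1] = +1514.8082 N (tension)
  F[0-2] = +3637.4874 N (tension)
  F[1-2] = -4258.6535 N (compression)
  F[1-3] = -2556.3678 N (compression)
  F[2-3] = +4304.9225 N (tension)
  F[2-4] = +1292.4691 N (tension)
  F[3-4] = -4494.9345 N (compression)
  F[3-5] = -0.0000 N (compression)
  F[4-5] = +0.0000 N (tension)
  Rx@0 = -4064.9700 N
  Ry@0 = -1453.2386 N
  Ry@4 = +4305.1086 N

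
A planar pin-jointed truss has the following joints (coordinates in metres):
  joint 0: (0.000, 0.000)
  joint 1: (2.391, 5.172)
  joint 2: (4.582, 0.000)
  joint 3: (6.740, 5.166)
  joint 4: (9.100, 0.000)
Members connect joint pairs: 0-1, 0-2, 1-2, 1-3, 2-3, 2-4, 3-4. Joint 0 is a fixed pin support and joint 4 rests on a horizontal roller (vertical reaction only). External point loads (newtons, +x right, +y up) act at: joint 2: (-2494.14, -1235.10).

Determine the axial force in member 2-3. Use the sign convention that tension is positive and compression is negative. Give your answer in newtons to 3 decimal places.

673.160

N=5 nodes, M=7 members, R=3 reactions → 2N=10, M+R=10
member 0 (0-1): L=5.6979, (cx,cy)=(0.4196,0.9077)
member 1 (0-2): L=4.5820, (cx,cy)=(1.0000,0.0000)
member 2 (1-2): L=5.6169, (cx,cy)=(0.3901,-0.9208)
member 3 (1-3): L=4.3490, (cx,cy)=(1.0000,-0.0014)
member 4 (2-3): L=5.5986, (cx,cy)=(0.3855,0.9227)
member 5 (2-4): L=4.5180, (cx,cy)=(1.0000,0.0000)
member 6 (3-4): L=5.6795, (cx,cy)=(0.4155,-0.9096)
solve A·x = −loads:
  F[0-1] = -675.5631 N (compression)
  F[0-2] = -2210.6564 N (compression)
  F[1-2] = +666.7751 N (tension)
  F[1-3] = -543.5729 N (compression)
  F[2-3] = +673.1598 N (tension)
  F[2-4] = +284.1014 N (tension)
  F[3-4] = -683.7140 N (compression)
  Rx@0 = +2494.1400 N
  Ry@0 = +613.2068 N
  Ry@4 = +621.8932 N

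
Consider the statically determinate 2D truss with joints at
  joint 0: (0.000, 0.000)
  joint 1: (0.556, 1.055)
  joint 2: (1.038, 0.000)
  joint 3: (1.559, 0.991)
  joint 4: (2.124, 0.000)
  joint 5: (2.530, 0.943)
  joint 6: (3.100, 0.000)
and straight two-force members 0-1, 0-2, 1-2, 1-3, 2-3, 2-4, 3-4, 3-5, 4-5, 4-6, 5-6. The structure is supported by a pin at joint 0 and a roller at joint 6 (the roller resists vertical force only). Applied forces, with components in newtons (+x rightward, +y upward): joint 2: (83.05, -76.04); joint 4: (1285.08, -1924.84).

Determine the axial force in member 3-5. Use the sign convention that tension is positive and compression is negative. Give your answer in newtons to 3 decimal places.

-1363.999

N=7 nodes, M=11 members, R=3 reactions → 2N=14, M+R=14
member 0 (0-1): L=1.1925, (cx,cy)=(0.4662,0.8847)
member 1 (0-2): L=1.0380, (cx,cy)=(1.0000,0.0000)
member 2 (1-2): L=1.1599, (cx,cy)=(0.4156,-0.9096)
member 3 (1-3): L=1.0050, (cx,cy)=(0.9980,-0.0637)
member 4 (2-3): L=1.1196, (cx,cy)=(0.4653,0.8851)
member 5 (2-4): L=1.0860, (cx,cy)=(1.0000,0.0000)
member 6 (3-4): L=1.1407, (cx,cy)=(0.4953,-0.8687)
member 7 (3-5): L=0.9722, (cx,cy)=(0.9988,-0.0494)
member 8 (4-5): L=1.0267, (cx,cy)=(0.3954,0.9185)
member 9 (4-6): L=0.9760, (cx,cy)=(1.0000,0.0000)
member 10 (5-6): L=1.1019, (cx,cy)=(0.5173,-0.8558)
solve A·x = −loads:
  F[0-1] = -742.1953 N (compression)
  F[0-2] = +1714.1638 N (tension)
  F[1-2] = +768.5541 N (tension)
  F[1-3] = -666.7644 N (compression)
  F[2-3] = -703.8639 N (compression)
  F[2-4] = +2278.0282 N (tension)
  F[3-4] = +745.8007 N (tension)
  F[3-5] = -1363.9986 N (compression)
  F[4-5] = +1390.2640 N (tension)
  F[4-6] = +812.5595 N (tension)
  F[5-6] = -1570.7834 N (compression)
  Rx@0 = -1368.1300 N
  Ry@0 = +656.5930 N
  Ry@6 = +1344.2870 N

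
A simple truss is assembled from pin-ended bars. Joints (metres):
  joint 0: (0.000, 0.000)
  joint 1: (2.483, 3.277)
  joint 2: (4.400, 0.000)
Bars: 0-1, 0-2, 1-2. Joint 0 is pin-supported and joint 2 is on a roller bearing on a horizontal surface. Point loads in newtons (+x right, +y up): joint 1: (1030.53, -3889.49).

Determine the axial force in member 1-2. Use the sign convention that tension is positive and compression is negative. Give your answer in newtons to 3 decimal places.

N=3 nodes, M=3 members, R=3 reactions → 2N=6, M+R=6
member 0 (0-1): L=4.1114, (cx,cy)=(0.6039,0.7970)
member 1 (0-2): L=4.4000, (cx,cy)=(1.0000,0.0000)
member 2 (1-2): L=3.7965, (cx,cy)=(0.5049,-0.8632)
solve A·x = −loads:
  F[0-1] = -1163.1368 N (compression)
  F[0-2] = +1732.9753 N (tension)
  F[1-2] = -3432.0751 N (compression)
  Rx@0 = -1030.5300 N
  Ry@0 = +927.0694 N
  Ry@2 = +2962.4206 N

-3432.075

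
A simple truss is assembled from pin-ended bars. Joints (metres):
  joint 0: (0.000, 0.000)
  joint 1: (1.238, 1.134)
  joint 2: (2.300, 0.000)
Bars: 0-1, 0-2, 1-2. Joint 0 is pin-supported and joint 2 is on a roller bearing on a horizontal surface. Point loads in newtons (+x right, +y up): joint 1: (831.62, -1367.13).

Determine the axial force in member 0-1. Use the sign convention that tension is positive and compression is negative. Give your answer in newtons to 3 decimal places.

N=3 nodes, M=3 members, R=3 reactions → 2N=6, M+R=6
member 0 (0-1): L=1.6789, (cx,cy)=(0.7374,0.6755)
member 1 (0-2): L=2.3000, (cx,cy)=(1.0000,0.0000)
member 2 (1-2): L=1.5536, (cx,cy)=(0.6836,-0.7299)
solve A·x = −loads:
  F[0-1] = -327.5313 N (compression)
  F[0-2] = +1073.1420 N (tension)
  F[1-2] = -1569.9410 N (compression)
  Rx@0 = -831.6200 N
  Ry@0 = +221.2326 N
  Ry@2 = +1145.8974 N

-327.531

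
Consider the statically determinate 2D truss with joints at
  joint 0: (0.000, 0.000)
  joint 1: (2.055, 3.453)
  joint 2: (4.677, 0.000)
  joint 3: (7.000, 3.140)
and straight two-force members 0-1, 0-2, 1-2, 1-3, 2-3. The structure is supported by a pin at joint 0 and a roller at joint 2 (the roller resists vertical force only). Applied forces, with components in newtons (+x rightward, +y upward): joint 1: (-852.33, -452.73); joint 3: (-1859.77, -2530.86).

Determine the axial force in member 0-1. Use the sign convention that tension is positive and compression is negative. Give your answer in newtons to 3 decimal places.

-1017.802

N=4 nodes, M=5 members, R=3 reactions → 2N=8, M+R=8
member 0 (0-1): L=4.0182, (cx,cy)=(0.5114,0.8593)
member 1 (0-2): L=4.6770, (cx,cy)=(1.0000,0.0000)
member 2 (1-2): L=4.3357, (cx,cy)=(0.6047,-0.7964)
member 3 (1-3): L=4.9549, (cx,cy)=(0.9980,-0.0632)
member 4 (2-3): L=3.9059, (cx,cy)=(0.5947,0.8039)
solve A·x = −loads:
  F[0-1] = -1017.8020 N (compression)
  F[0-2] = -2191.5775 N (compression)
  F[1-2] = +528.7931 N (tension)
  F[1-3] = +12.0440 N (tension)
  F[2-3] = -3147.2209 N (compression)
  Rx@0 = +2712.1000 N
  Ry@0 = +874.6298 N
  Ry@2 = +2108.9602 N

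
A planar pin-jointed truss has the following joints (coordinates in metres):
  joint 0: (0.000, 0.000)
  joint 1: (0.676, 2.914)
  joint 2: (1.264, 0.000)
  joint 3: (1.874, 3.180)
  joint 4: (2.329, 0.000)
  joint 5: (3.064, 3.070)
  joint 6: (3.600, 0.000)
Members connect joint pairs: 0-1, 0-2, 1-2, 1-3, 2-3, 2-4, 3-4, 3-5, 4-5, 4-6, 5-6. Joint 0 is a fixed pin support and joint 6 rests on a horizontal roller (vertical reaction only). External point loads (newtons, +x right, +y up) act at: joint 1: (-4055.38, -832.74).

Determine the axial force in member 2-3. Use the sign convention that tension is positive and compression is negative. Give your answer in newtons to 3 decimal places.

-3725.535

N=7 nodes, M=11 members, R=3 reactions → 2N=14, M+R=14
member 0 (0-1): L=2.9914, (cx,cy)=(0.2260,0.9741)
member 1 (0-2): L=1.2640, (cx,cy)=(1.0000,0.0000)
member 2 (1-2): L=2.9727, (cx,cy)=(0.1978,-0.9802)
member 3 (1-3): L=1.2272, (cx,cy)=(0.9762,0.2168)
member 4 (2-3): L=3.2380, (cx,cy)=(0.1884,0.9821)
member 5 (2-4): L=1.0650, (cx,cy)=(1.0000,0.0000)
member 6 (3-4): L=3.2124, (cx,cy)=(0.1416,-0.9899)
member 7 (3-5): L=1.1951, (cx,cy)=(0.9958,-0.0920)
member 8 (4-5): L=3.1568, (cx,cy)=(0.2328,0.9725)
member 9 (4-6): L=1.2710, (cx,cy)=(1.0000,0.0000)
member 10 (5-6): L=3.1164, (cx,cy)=(0.1720,-0.9851)
solve A·x = −loads:
  F[0-1] = -4064.1076 N (compression)
  F[0-2] = -3136.9631 N (compression)
  F[1-2] = +3732.5723 N (tension)
  F[1-3] = +2457.0847 N (tension)
  F[2-3] = -3725.5350 N (compression)
  F[2-4] = -1696.8180 N (compression)
  F[3-4] = +3039.8322 N (tension)
  F[3-5] = +1271.6567 N (tension)
  F[4-5] = -3094.2256 N (compression)
  F[4-6] = -545.8182 N (compression)
  F[5-6] = +3173.5250 N (tension)
  Rx@0 = +4055.3800 N
  Ry@0 = +3958.9747 N
  Ry@6 = -3126.2347 N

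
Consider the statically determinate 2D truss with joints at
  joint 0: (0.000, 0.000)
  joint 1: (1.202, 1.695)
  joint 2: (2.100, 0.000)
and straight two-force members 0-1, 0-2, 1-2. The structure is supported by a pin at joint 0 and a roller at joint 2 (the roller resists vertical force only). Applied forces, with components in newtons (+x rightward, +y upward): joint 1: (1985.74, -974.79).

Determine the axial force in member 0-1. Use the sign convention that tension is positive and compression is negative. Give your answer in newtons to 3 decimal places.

1453.867

N=3 nodes, M=3 members, R=3 reactions → 2N=6, M+R=6
member 0 (0-1): L=2.0779, (cx,cy)=(0.5785,0.8157)
member 1 (0-2): L=2.1000, (cx,cy)=(1.0000,0.0000)
member 2 (1-2): L=1.9182, (cx,cy)=(0.4682,-0.8836)
solve A·x = −loads:
  F[0-1] = +1453.8670 N (tension)
  F[0-2] = +1144.7392 N (tension)
  F[1-2] = -2445.2340 N (compression)
  Rx@0 = -1985.7400 N
  Ry@0 = -1185.9371 N
  Ry@2 = +2160.7271 N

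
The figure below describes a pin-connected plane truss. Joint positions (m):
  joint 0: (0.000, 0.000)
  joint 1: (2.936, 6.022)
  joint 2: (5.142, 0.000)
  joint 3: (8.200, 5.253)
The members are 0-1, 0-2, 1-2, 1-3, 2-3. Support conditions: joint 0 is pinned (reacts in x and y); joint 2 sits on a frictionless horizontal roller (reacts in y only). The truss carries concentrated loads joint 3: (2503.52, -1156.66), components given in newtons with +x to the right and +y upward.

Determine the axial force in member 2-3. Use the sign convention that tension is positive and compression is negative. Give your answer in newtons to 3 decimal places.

-843.457

N=4 nodes, M=5 members, R=3 reactions → 2N=8, M+R=8
member 0 (0-1): L=6.6996, (cx,cy)=(0.4382,0.8989)
member 1 (0-2): L=5.1420, (cx,cy)=(1.0000,0.0000)
member 2 (1-2): L=6.4133, (cx,cy)=(0.3440,-0.9390)
member 3 (1-3): L=5.3199, (cx,cy)=(0.9895,-0.1446)
member 4 (2-3): L=6.0783, (cx,cy)=(0.5031,0.8642)
solve A·x = −loads:
  F[0-1] = +3610.6179 N (tension)
  F[0-2] = +921.2194 N (tension)
  F[1-2] = -3911.8632 N (compression)
  F[1-3] = +2958.9438 N (tension)
  F[2-3] = -843.4574 N (compression)
  Rx@0 = -2503.5200 N
  Ry@0 = -3245.4408 N
  Ry@2 = +4402.1008 N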